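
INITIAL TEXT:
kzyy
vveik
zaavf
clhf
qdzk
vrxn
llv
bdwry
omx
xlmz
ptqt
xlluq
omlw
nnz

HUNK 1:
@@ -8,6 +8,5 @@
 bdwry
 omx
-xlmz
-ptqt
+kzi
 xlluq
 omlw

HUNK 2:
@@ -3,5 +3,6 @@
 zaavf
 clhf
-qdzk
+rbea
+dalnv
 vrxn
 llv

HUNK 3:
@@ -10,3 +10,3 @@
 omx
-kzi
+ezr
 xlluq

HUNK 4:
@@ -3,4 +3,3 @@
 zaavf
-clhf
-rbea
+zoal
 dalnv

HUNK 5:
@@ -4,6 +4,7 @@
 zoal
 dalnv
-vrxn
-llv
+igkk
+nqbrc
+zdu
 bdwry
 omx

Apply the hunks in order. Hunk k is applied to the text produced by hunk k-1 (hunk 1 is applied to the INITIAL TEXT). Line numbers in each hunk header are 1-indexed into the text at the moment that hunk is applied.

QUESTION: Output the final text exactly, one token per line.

Answer: kzyy
vveik
zaavf
zoal
dalnv
igkk
nqbrc
zdu
bdwry
omx
ezr
xlluq
omlw
nnz

Derivation:
Hunk 1: at line 8 remove [xlmz,ptqt] add [kzi] -> 13 lines: kzyy vveik zaavf clhf qdzk vrxn llv bdwry omx kzi xlluq omlw nnz
Hunk 2: at line 3 remove [qdzk] add [rbea,dalnv] -> 14 lines: kzyy vveik zaavf clhf rbea dalnv vrxn llv bdwry omx kzi xlluq omlw nnz
Hunk 3: at line 10 remove [kzi] add [ezr] -> 14 lines: kzyy vveik zaavf clhf rbea dalnv vrxn llv bdwry omx ezr xlluq omlw nnz
Hunk 4: at line 3 remove [clhf,rbea] add [zoal] -> 13 lines: kzyy vveik zaavf zoal dalnv vrxn llv bdwry omx ezr xlluq omlw nnz
Hunk 5: at line 4 remove [vrxn,llv] add [igkk,nqbrc,zdu] -> 14 lines: kzyy vveik zaavf zoal dalnv igkk nqbrc zdu bdwry omx ezr xlluq omlw nnz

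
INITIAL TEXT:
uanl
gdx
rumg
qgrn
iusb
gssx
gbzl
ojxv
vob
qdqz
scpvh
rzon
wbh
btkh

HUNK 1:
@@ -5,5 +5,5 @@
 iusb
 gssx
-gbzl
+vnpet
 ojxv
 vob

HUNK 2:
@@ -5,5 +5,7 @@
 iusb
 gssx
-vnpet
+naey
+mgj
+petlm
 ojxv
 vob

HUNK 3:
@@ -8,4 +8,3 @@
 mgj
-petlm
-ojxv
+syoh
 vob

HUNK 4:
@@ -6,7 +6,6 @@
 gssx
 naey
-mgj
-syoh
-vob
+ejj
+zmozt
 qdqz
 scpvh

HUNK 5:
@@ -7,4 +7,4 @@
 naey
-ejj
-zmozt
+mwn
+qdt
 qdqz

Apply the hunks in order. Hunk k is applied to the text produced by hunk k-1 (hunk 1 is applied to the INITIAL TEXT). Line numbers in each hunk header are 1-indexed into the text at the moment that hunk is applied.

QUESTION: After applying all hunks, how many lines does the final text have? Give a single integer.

Hunk 1: at line 5 remove [gbzl] add [vnpet] -> 14 lines: uanl gdx rumg qgrn iusb gssx vnpet ojxv vob qdqz scpvh rzon wbh btkh
Hunk 2: at line 5 remove [vnpet] add [naey,mgj,petlm] -> 16 lines: uanl gdx rumg qgrn iusb gssx naey mgj petlm ojxv vob qdqz scpvh rzon wbh btkh
Hunk 3: at line 8 remove [petlm,ojxv] add [syoh] -> 15 lines: uanl gdx rumg qgrn iusb gssx naey mgj syoh vob qdqz scpvh rzon wbh btkh
Hunk 4: at line 6 remove [mgj,syoh,vob] add [ejj,zmozt] -> 14 lines: uanl gdx rumg qgrn iusb gssx naey ejj zmozt qdqz scpvh rzon wbh btkh
Hunk 5: at line 7 remove [ejj,zmozt] add [mwn,qdt] -> 14 lines: uanl gdx rumg qgrn iusb gssx naey mwn qdt qdqz scpvh rzon wbh btkh
Final line count: 14

Answer: 14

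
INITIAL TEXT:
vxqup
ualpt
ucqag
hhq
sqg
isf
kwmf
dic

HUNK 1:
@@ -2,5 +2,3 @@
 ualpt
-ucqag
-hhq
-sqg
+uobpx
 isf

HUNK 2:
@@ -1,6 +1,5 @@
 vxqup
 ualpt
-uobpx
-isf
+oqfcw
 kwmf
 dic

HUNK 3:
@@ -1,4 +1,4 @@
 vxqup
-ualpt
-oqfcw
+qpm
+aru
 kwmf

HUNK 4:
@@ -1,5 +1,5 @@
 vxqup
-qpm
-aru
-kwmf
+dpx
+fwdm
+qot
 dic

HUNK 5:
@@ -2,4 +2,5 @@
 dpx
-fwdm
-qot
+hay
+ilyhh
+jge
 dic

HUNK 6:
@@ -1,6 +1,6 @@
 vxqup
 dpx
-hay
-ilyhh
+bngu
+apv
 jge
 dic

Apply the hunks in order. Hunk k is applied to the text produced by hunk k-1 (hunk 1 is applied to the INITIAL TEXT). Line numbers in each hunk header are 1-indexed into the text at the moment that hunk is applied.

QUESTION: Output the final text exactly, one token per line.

Answer: vxqup
dpx
bngu
apv
jge
dic

Derivation:
Hunk 1: at line 2 remove [ucqag,hhq,sqg] add [uobpx] -> 6 lines: vxqup ualpt uobpx isf kwmf dic
Hunk 2: at line 1 remove [uobpx,isf] add [oqfcw] -> 5 lines: vxqup ualpt oqfcw kwmf dic
Hunk 3: at line 1 remove [ualpt,oqfcw] add [qpm,aru] -> 5 lines: vxqup qpm aru kwmf dic
Hunk 4: at line 1 remove [qpm,aru,kwmf] add [dpx,fwdm,qot] -> 5 lines: vxqup dpx fwdm qot dic
Hunk 5: at line 2 remove [fwdm,qot] add [hay,ilyhh,jge] -> 6 lines: vxqup dpx hay ilyhh jge dic
Hunk 6: at line 1 remove [hay,ilyhh] add [bngu,apv] -> 6 lines: vxqup dpx bngu apv jge dic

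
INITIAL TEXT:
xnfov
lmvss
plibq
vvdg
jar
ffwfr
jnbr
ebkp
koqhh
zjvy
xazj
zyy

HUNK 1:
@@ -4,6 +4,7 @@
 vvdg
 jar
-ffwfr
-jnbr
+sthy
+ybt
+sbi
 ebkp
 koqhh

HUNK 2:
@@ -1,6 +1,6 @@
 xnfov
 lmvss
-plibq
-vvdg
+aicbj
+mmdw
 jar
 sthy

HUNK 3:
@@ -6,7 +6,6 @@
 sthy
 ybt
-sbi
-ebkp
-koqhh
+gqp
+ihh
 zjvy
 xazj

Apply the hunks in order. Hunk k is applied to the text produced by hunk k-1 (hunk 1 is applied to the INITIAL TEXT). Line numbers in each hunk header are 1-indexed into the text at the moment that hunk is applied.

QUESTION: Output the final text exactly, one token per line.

Answer: xnfov
lmvss
aicbj
mmdw
jar
sthy
ybt
gqp
ihh
zjvy
xazj
zyy

Derivation:
Hunk 1: at line 4 remove [ffwfr,jnbr] add [sthy,ybt,sbi] -> 13 lines: xnfov lmvss plibq vvdg jar sthy ybt sbi ebkp koqhh zjvy xazj zyy
Hunk 2: at line 1 remove [plibq,vvdg] add [aicbj,mmdw] -> 13 lines: xnfov lmvss aicbj mmdw jar sthy ybt sbi ebkp koqhh zjvy xazj zyy
Hunk 3: at line 6 remove [sbi,ebkp,koqhh] add [gqp,ihh] -> 12 lines: xnfov lmvss aicbj mmdw jar sthy ybt gqp ihh zjvy xazj zyy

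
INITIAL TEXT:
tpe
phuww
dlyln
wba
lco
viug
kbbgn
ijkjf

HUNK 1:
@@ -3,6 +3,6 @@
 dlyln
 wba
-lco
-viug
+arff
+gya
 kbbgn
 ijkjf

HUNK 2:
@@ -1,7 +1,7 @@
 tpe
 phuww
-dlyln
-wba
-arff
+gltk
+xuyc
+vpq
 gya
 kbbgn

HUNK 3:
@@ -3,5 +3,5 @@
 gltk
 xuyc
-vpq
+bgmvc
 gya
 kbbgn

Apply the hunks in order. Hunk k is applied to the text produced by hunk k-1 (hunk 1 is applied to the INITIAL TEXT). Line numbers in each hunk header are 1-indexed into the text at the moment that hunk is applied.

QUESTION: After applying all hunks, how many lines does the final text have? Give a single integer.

Hunk 1: at line 3 remove [lco,viug] add [arff,gya] -> 8 lines: tpe phuww dlyln wba arff gya kbbgn ijkjf
Hunk 2: at line 1 remove [dlyln,wba,arff] add [gltk,xuyc,vpq] -> 8 lines: tpe phuww gltk xuyc vpq gya kbbgn ijkjf
Hunk 3: at line 3 remove [vpq] add [bgmvc] -> 8 lines: tpe phuww gltk xuyc bgmvc gya kbbgn ijkjf
Final line count: 8

Answer: 8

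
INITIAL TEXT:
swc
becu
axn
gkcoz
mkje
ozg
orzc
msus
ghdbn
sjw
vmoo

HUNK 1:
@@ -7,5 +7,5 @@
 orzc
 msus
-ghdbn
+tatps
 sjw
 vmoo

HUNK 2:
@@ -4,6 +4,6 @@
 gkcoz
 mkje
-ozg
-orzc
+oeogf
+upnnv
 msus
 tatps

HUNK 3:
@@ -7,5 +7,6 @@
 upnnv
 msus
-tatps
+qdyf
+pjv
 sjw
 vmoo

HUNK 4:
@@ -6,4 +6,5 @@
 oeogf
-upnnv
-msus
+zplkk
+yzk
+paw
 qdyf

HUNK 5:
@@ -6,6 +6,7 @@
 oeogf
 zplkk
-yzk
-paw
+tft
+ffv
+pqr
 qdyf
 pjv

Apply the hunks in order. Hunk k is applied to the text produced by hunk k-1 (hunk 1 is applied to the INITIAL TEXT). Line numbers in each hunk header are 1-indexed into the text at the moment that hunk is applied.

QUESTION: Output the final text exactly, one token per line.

Hunk 1: at line 7 remove [ghdbn] add [tatps] -> 11 lines: swc becu axn gkcoz mkje ozg orzc msus tatps sjw vmoo
Hunk 2: at line 4 remove [ozg,orzc] add [oeogf,upnnv] -> 11 lines: swc becu axn gkcoz mkje oeogf upnnv msus tatps sjw vmoo
Hunk 3: at line 7 remove [tatps] add [qdyf,pjv] -> 12 lines: swc becu axn gkcoz mkje oeogf upnnv msus qdyf pjv sjw vmoo
Hunk 4: at line 6 remove [upnnv,msus] add [zplkk,yzk,paw] -> 13 lines: swc becu axn gkcoz mkje oeogf zplkk yzk paw qdyf pjv sjw vmoo
Hunk 5: at line 6 remove [yzk,paw] add [tft,ffv,pqr] -> 14 lines: swc becu axn gkcoz mkje oeogf zplkk tft ffv pqr qdyf pjv sjw vmoo

Answer: swc
becu
axn
gkcoz
mkje
oeogf
zplkk
tft
ffv
pqr
qdyf
pjv
sjw
vmoo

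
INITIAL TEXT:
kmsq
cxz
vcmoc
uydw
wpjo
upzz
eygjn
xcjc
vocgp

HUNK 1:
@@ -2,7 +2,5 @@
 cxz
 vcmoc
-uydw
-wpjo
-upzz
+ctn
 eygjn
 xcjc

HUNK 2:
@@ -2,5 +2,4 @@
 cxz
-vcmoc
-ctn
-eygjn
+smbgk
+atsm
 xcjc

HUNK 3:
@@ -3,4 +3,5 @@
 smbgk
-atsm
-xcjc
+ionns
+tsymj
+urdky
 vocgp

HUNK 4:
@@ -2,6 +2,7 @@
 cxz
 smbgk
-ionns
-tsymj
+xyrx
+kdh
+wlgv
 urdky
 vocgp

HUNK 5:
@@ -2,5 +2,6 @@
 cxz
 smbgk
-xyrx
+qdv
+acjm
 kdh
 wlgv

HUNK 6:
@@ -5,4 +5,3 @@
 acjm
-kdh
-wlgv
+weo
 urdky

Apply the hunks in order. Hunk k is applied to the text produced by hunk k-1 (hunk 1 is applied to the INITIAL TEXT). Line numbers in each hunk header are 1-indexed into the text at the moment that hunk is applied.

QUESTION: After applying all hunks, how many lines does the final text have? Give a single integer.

Answer: 8

Derivation:
Hunk 1: at line 2 remove [uydw,wpjo,upzz] add [ctn] -> 7 lines: kmsq cxz vcmoc ctn eygjn xcjc vocgp
Hunk 2: at line 2 remove [vcmoc,ctn,eygjn] add [smbgk,atsm] -> 6 lines: kmsq cxz smbgk atsm xcjc vocgp
Hunk 3: at line 3 remove [atsm,xcjc] add [ionns,tsymj,urdky] -> 7 lines: kmsq cxz smbgk ionns tsymj urdky vocgp
Hunk 4: at line 2 remove [ionns,tsymj] add [xyrx,kdh,wlgv] -> 8 lines: kmsq cxz smbgk xyrx kdh wlgv urdky vocgp
Hunk 5: at line 2 remove [xyrx] add [qdv,acjm] -> 9 lines: kmsq cxz smbgk qdv acjm kdh wlgv urdky vocgp
Hunk 6: at line 5 remove [kdh,wlgv] add [weo] -> 8 lines: kmsq cxz smbgk qdv acjm weo urdky vocgp
Final line count: 8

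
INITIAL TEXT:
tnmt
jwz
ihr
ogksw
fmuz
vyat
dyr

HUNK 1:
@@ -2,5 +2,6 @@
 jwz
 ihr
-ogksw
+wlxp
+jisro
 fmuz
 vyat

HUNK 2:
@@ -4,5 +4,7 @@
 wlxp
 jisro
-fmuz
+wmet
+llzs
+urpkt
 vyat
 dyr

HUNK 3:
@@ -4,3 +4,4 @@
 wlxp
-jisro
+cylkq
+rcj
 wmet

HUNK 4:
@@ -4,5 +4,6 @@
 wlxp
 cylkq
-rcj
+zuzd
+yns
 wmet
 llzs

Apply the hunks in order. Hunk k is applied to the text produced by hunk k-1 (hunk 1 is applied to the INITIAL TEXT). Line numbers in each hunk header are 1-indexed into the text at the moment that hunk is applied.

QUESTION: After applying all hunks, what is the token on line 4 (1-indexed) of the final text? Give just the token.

Hunk 1: at line 2 remove [ogksw] add [wlxp,jisro] -> 8 lines: tnmt jwz ihr wlxp jisro fmuz vyat dyr
Hunk 2: at line 4 remove [fmuz] add [wmet,llzs,urpkt] -> 10 lines: tnmt jwz ihr wlxp jisro wmet llzs urpkt vyat dyr
Hunk 3: at line 4 remove [jisro] add [cylkq,rcj] -> 11 lines: tnmt jwz ihr wlxp cylkq rcj wmet llzs urpkt vyat dyr
Hunk 4: at line 4 remove [rcj] add [zuzd,yns] -> 12 lines: tnmt jwz ihr wlxp cylkq zuzd yns wmet llzs urpkt vyat dyr
Final line 4: wlxp

Answer: wlxp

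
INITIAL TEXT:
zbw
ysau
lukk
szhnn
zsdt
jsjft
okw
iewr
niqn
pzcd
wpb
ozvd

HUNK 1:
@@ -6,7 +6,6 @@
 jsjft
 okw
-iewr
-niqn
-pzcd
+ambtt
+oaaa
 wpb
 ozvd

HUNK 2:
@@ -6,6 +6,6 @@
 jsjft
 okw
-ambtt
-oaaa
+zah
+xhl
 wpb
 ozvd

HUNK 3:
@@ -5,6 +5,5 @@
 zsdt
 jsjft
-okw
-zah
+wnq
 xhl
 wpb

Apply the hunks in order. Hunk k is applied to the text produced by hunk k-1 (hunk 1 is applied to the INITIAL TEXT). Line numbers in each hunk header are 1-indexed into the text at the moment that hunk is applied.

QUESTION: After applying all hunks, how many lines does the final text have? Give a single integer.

Hunk 1: at line 6 remove [iewr,niqn,pzcd] add [ambtt,oaaa] -> 11 lines: zbw ysau lukk szhnn zsdt jsjft okw ambtt oaaa wpb ozvd
Hunk 2: at line 6 remove [ambtt,oaaa] add [zah,xhl] -> 11 lines: zbw ysau lukk szhnn zsdt jsjft okw zah xhl wpb ozvd
Hunk 3: at line 5 remove [okw,zah] add [wnq] -> 10 lines: zbw ysau lukk szhnn zsdt jsjft wnq xhl wpb ozvd
Final line count: 10

Answer: 10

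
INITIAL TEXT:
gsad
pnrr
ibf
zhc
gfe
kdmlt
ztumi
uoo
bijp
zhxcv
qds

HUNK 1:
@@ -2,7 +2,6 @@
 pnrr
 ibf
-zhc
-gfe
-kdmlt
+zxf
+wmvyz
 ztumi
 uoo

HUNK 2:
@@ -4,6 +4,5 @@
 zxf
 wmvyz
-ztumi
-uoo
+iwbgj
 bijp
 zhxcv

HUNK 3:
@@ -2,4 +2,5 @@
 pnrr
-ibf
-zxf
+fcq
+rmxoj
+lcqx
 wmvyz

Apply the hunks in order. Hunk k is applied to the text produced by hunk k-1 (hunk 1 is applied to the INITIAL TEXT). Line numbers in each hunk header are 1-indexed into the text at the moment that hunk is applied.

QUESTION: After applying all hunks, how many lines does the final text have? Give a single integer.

Answer: 10

Derivation:
Hunk 1: at line 2 remove [zhc,gfe,kdmlt] add [zxf,wmvyz] -> 10 lines: gsad pnrr ibf zxf wmvyz ztumi uoo bijp zhxcv qds
Hunk 2: at line 4 remove [ztumi,uoo] add [iwbgj] -> 9 lines: gsad pnrr ibf zxf wmvyz iwbgj bijp zhxcv qds
Hunk 3: at line 2 remove [ibf,zxf] add [fcq,rmxoj,lcqx] -> 10 lines: gsad pnrr fcq rmxoj lcqx wmvyz iwbgj bijp zhxcv qds
Final line count: 10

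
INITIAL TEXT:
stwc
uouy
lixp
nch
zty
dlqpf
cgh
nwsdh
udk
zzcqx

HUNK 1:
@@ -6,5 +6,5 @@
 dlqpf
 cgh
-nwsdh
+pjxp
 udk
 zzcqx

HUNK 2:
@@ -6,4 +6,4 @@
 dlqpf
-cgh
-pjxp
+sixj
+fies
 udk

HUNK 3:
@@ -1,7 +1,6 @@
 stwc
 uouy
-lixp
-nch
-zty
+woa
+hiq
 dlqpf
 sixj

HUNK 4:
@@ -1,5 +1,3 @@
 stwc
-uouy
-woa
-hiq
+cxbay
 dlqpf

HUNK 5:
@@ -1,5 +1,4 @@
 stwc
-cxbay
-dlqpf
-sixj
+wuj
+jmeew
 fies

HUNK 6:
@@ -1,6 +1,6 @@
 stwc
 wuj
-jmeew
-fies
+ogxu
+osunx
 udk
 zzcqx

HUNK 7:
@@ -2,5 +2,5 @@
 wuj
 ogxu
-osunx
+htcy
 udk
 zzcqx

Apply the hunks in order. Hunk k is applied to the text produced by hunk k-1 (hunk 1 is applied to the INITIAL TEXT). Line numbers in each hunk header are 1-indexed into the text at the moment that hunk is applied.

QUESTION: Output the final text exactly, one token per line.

Answer: stwc
wuj
ogxu
htcy
udk
zzcqx

Derivation:
Hunk 1: at line 6 remove [nwsdh] add [pjxp] -> 10 lines: stwc uouy lixp nch zty dlqpf cgh pjxp udk zzcqx
Hunk 2: at line 6 remove [cgh,pjxp] add [sixj,fies] -> 10 lines: stwc uouy lixp nch zty dlqpf sixj fies udk zzcqx
Hunk 3: at line 1 remove [lixp,nch,zty] add [woa,hiq] -> 9 lines: stwc uouy woa hiq dlqpf sixj fies udk zzcqx
Hunk 4: at line 1 remove [uouy,woa,hiq] add [cxbay] -> 7 lines: stwc cxbay dlqpf sixj fies udk zzcqx
Hunk 5: at line 1 remove [cxbay,dlqpf,sixj] add [wuj,jmeew] -> 6 lines: stwc wuj jmeew fies udk zzcqx
Hunk 6: at line 1 remove [jmeew,fies] add [ogxu,osunx] -> 6 lines: stwc wuj ogxu osunx udk zzcqx
Hunk 7: at line 2 remove [osunx] add [htcy] -> 6 lines: stwc wuj ogxu htcy udk zzcqx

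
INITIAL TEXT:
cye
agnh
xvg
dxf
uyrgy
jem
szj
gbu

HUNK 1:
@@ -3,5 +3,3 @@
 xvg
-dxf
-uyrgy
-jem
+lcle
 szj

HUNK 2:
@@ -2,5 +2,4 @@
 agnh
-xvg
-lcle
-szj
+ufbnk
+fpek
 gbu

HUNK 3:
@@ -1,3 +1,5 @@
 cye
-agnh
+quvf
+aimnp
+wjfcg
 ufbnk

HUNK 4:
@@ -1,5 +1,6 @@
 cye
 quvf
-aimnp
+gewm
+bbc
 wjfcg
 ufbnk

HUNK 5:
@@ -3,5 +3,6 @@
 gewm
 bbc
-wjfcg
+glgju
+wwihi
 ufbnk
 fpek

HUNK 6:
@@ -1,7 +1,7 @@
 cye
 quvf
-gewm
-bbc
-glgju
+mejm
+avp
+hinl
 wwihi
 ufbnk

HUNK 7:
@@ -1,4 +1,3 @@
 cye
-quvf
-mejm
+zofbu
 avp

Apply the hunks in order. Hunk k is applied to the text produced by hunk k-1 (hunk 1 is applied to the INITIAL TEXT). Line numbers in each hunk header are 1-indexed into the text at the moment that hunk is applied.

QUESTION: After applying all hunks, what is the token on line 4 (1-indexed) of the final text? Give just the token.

Answer: hinl

Derivation:
Hunk 1: at line 3 remove [dxf,uyrgy,jem] add [lcle] -> 6 lines: cye agnh xvg lcle szj gbu
Hunk 2: at line 2 remove [xvg,lcle,szj] add [ufbnk,fpek] -> 5 lines: cye agnh ufbnk fpek gbu
Hunk 3: at line 1 remove [agnh] add [quvf,aimnp,wjfcg] -> 7 lines: cye quvf aimnp wjfcg ufbnk fpek gbu
Hunk 4: at line 1 remove [aimnp] add [gewm,bbc] -> 8 lines: cye quvf gewm bbc wjfcg ufbnk fpek gbu
Hunk 5: at line 3 remove [wjfcg] add [glgju,wwihi] -> 9 lines: cye quvf gewm bbc glgju wwihi ufbnk fpek gbu
Hunk 6: at line 1 remove [gewm,bbc,glgju] add [mejm,avp,hinl] -> 9 lines: cye quvf mejm avp hinl wwihi ufbnk fpek gbu
Hunk 7: at line 1 remove [quvf,mejm] add [zofbu] -> 8 lines: cye zofbu avp hinl wwihi ufbnk fpek gbu
Final line 4: hinl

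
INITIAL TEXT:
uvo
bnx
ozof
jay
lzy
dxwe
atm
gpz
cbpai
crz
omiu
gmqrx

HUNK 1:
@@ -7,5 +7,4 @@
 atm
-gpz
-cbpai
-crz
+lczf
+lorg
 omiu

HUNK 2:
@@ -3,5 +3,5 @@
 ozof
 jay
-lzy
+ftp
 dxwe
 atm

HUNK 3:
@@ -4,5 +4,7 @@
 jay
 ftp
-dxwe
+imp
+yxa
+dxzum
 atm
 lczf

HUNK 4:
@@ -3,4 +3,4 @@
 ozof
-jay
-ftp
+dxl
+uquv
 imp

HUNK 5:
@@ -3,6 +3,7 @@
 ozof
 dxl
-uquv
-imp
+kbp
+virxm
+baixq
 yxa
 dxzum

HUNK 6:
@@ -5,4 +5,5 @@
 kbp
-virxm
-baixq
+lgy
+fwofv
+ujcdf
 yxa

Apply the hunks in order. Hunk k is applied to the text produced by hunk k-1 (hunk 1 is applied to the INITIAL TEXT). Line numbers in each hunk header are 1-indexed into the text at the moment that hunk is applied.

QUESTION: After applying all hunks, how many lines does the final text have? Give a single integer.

Hunk 1: at line 7 remove [gpz,cbpai,crz] add [lczf,lorg] -> 11 lines: uvo bnx ozof jay lzy dxwe atm lczf lorg omiu gmqrx
Hunk 2: at line 3 remove [lzy] add [ftp] -> 11 lines: uvo bnx ozof jay ftp dxwe atm lczf lorg omiu gmqrx
Hunk 3: at line 4 remove [dxwe] add [imp,yxa,dxzum] -> 13 lines: uvo bnx ozof jay ftp imp yxa dxzum atm lczf lorg omiu gmqrx
Hunk 4: at line 3 remove [jay,ftp] add [dxl,uquv] -> 13 lines: uvo bnx ozof dxl uquv imp yxa dxzum atm lczf lorg omiu gmqrx
Hunk 5: at line 3 remove [uquv,imp] add [kbp,virxm,baixq] -> 14 lines: uvo bnx ozof dxl kbp virxm baixq yxa dxzum atm lczf lorg omiu gmqrx
Hunk 6: at line 5 remove [virxm,baixq] add [lgy,fwofv,ujcdf] -> 15 lines: uvo bnx ozof dxl kbp lgy fwofv ujcdf yxa dxzum atm lczf lorg omiu gmqrx
Final line count: 15

Answer: 15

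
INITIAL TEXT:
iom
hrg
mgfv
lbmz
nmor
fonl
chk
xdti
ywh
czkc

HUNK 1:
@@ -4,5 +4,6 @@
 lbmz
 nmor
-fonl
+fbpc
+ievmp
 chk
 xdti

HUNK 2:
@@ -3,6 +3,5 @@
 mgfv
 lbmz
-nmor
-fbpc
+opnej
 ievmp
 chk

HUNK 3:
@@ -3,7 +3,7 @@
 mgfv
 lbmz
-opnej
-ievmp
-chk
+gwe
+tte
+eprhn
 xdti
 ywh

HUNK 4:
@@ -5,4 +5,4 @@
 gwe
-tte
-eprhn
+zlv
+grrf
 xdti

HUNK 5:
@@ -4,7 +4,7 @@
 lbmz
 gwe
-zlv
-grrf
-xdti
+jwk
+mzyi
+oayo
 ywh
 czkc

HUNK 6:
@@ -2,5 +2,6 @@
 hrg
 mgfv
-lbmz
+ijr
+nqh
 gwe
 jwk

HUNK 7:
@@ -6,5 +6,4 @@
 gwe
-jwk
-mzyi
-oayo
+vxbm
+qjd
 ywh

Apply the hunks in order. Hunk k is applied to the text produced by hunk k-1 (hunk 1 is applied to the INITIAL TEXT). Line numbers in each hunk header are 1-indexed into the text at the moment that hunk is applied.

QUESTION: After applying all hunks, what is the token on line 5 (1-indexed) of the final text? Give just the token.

Hunk 1: at line 4 remove [fonl] add [fbpc,ievmp] -> 11 lines: iom hrg mgfv lbmz nmor fbpc ievmp chk xdti ywh czkc
Hunk 2: at line 3 remove [nmor,fbpc] add [opnej] -> 10 lines: iom hrg mgfv lbmz opnej ievmp chk xdti ywh czkc
Hunk 3: at line 3 remove [opnej,ievmp,chk] add [gwe,tte,eprhn] -> 10 lines: iom hrg mgfv lbmz gwe tte eprhn xdti ywh czkc
Hunk 4: at line 5 remove [tte,eprhn] add [zlv,grrf] -> 10 lines: iom hrg mgfv lbmz gwe zlv grrf xdti ywh czkc
Hunk 5: at line 4 remove [zlv,grrf,xdti] add [jwk,mzyi,oayo] -> 10 lines: iom hrg mgfv lbmz gwe jwk mzyi oayo ywh czkc
Hunk 6: at line 2 remove [lbmz] add [ijr,nqh] -> 11 lines: iom hrg mgfv ijr nqh gwe jwk mzyi oayo ywh czkc
Hunk 7: at line 6 remove [jwk,mzyi,oayo] add [vxbm,qjd] -> 10 lines: iom hrg mgfv ijr nqh gwe vxbm qjd ywh czkc
Final line 5: nqh

Answer: nqh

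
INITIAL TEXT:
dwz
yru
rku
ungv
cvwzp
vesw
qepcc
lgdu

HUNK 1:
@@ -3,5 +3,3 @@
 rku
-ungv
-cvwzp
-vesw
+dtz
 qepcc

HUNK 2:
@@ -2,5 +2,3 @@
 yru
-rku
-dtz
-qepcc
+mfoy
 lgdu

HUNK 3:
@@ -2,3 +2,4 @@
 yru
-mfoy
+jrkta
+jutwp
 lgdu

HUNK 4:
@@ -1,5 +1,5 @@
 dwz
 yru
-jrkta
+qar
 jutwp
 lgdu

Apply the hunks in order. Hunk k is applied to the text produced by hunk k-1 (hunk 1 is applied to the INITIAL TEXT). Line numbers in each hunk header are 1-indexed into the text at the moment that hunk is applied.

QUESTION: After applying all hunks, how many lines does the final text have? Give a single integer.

Answer: 5

Derivation:
Hunk 1: at line 3 remove [ungv,cvwzp,vesw] add [dtz] -> 6 lines: dwz yru rku dtz qepcc lgdu
Hunk 2: at line 2 remove [rku,dtz,qepcc] add [mfoy] -> 4 lines: dwz yru mfoy lgdu
Hunk 3: at line 2 remove [mfoy] add [jrkta,jutwp] -> 5 lines: dwz yru jrkta jutwp lgdu
Hunk 4: at line 1 remove [jrkta] add [qar] -> 5 lines: dwz yru qar jutwp lgdu
Final line count: 5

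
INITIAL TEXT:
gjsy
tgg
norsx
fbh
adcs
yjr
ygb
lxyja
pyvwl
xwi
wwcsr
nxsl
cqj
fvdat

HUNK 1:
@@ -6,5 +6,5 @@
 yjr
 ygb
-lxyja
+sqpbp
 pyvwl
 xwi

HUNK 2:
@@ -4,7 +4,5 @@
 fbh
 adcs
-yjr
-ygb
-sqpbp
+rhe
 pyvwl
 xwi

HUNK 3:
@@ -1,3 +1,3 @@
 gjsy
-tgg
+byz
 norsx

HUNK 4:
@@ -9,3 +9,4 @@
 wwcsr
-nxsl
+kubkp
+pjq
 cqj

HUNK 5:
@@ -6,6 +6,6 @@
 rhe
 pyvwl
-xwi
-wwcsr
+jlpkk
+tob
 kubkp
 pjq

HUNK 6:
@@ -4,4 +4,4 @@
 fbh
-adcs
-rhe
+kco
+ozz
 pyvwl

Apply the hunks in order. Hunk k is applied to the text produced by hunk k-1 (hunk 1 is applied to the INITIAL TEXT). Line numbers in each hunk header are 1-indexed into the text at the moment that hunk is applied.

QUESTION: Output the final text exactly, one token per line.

Hunk 1: at line 6 remove [lxyja] add [sqpbp] -> 14 lines: gjsy tgg norsx fbh adcs yjr ygb sqpbp pyvwl xwi wwcsr nxsl cqj fvdat
Hunk 2: at line 4 remove [yjr,ygb,sqpbp] add [rhe] -> 12 lines: gjsy tgg norsx fbh adcs rhe pyvwl xwi wwcsr nxsl cqj fvdat
Hunk 3: at line 1 remove [tgg] add [byz] -> 12 lines: gjsy byz norsx fbh adcs rhe pyvwl xwi wwcsr nxsl cqj fvdat
Hunk 4: at line 9 remove [nxsl] add [kubkp,pjq] -> 13 lines: gjsy byz norsx fbh adcs rhe pyvwl xwi wwcsr kubkp pjq cqj fvdat
Hunk 5: at line 6 remove [xwi,wwcsr] add [jlpkk,tob] -> 13 lines: gjsy byz norsx fbh adcs rhe pyvwl jlpkk tob kubkp pjq cqj fvdat
Hunk 6: at line 4 remove [adcs,rhe] add [kco,ozz] -> 13 lines: gjsy byz norsx fbh kco ozz pyvwl jlpkk tob kubkp pjq cqj fvdat

Answer: gjsy
byz
norsx
fbh
kco
ozz
pyvwl
jlpkk
tob
kubkp
pjq
cqj
fvdat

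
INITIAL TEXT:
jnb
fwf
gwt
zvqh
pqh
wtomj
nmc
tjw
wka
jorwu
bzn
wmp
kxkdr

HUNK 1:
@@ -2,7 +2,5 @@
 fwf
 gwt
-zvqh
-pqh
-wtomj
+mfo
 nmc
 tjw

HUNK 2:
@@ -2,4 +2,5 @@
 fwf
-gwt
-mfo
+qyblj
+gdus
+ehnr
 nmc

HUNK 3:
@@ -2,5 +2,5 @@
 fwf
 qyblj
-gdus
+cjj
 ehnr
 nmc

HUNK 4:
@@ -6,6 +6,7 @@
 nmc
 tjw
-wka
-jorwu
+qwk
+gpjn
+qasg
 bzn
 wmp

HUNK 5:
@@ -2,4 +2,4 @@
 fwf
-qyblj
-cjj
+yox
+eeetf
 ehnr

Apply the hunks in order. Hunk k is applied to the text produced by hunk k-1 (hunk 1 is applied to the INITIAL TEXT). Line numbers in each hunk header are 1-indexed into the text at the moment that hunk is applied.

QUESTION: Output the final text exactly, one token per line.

Hunk 1: at line 2 remove [zvqh,pqh,wtomj] add [mfo] -> 11 lines: jnb fwf gwt mfo nmc tjw wka jorwu bzn wmp kxkdr
Hunk 2: at line 2 remove [gwt,mfo] add [qyblj,gdus,ehnr] -> 12 lines: jnb fwf qyblj gdus ehnr nmc tjw wka jorwu bzn wmp kxkdr
Hunk 3: at line 2 remove [gdus] add [cjj] -> 12 lines: jnb fwf qyblj cjj ehnr nmc tjw wka jorwu bzn wmp kxkdr
Hunk 4: at line 6 remove [wka,jorwu] add [qwk,gpjn,qasg] -> 13 lines: jnb fwf qyblj cjj ehnr nmc tjw qwk gpjn qasg bzn wmp kxkdr
Hunk 5: at line 2 remove [qyblj,cjj] add [yox,eeetf] -> 13 lines: jnb fwf yox eeetf ehnr nmc tjw qwk gpjn qasg bzn wmp kxkdr

Answer: jnb
fwf
yox
eeetf
ehnr
nmc
tjw
qwk
gpjn
qasg
bzn
wmp
kxkdr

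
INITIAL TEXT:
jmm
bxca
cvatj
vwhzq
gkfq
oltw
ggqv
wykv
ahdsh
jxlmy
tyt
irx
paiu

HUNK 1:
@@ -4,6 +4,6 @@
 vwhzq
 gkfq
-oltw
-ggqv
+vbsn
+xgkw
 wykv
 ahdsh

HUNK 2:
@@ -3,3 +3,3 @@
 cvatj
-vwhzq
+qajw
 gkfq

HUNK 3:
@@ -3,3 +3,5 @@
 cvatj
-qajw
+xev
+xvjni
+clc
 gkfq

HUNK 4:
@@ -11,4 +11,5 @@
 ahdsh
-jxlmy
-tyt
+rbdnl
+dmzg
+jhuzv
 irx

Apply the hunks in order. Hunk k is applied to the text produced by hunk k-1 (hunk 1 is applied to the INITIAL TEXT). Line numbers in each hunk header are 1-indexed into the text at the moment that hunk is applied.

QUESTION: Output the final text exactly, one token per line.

Answer: jmm
bxca
cvatj
xev
xvjni
clc
gkfq
vbsn
xgkw
wykv
ahdsh
rbdnl
dmzg
jhuzv
irx
paiu

Derivation:
Hunk 1: at line 4 remove [oltw,ggqv] add [vbsn,xgkw] -> 13 lines: jmm bxca cvatj vwhzq gkfq vbsn xgkw wykv ahdsh jxlmy tyt irx paiu
Hunk 2: at line 3 remove [vwhzq] add [qajw] -> 13 lines: jmm bxca cvatj qajw gkfq vbsn xgkw wykv ahdsh jxlmy tyt irx paiu
Hunk 3: at line 3 remove [qajw] add [xev,xvjni,clc] -> 15 lines: jmm bxca cvatj xev xvjni clc gkfq vbsn xgkw wykv ahdsh jxlmy tyt irx paiu
Hunk 4: at line 11 remove [jxlmy,tyt] add [rbdnl,dmzg,jhuzv] -> 16 lines: jmm bxca cvatj xev xvjni clc gkfq vbsn xgkw wykv ahdsh rbdnl dmzg jhuzv irx paiu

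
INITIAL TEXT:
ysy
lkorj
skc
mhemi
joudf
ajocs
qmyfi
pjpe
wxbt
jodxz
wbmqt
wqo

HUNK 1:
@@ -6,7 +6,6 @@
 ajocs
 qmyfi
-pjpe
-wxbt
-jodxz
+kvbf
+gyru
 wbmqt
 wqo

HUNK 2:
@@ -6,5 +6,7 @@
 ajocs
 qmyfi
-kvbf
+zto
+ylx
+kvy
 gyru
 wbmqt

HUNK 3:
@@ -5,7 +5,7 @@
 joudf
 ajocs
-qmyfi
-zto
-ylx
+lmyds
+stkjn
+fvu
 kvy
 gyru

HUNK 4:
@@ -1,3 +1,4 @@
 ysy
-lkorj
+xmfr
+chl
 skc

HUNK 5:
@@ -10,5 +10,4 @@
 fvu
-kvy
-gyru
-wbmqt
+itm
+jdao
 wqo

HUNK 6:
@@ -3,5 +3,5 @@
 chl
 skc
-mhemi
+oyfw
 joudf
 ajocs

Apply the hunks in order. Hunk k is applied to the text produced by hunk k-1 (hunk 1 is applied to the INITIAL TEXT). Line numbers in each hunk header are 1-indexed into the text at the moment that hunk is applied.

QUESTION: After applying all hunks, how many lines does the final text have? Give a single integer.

Hunk 1: at line 6 remove [pjpe,wxbt,jodxz] add [kvbf,gyru] -> 11 lines: ysy lkorj skc mhemi joudf ajocs qmyfi kvbf gyru wbmqt wqo
Hunk 2: at line 6 remove [kvbf] add [zto,ylx,kvy] -> 13 lines: ysy lkorj skc mhemi joudf ajocs qmyfi zto ylx kvy gyru wbmqt wqo
Hunk 3: at line 5 remove [qmyfi,zto,ylx] add [lmyds,stkjn,fvu] -> 13 lines: ysy lkorj skc mhemi joudf ajocs lmyds stkjn fvu kvy gyru wbmqt wqo
Hunk 4: at line 1 remove [lkorj] add [xmfr,chl] -> 14 lines: ysy xmfr chl skc mhemi joudf ajocs lmyds stkjn fvu kvy gyru wbmqt wqo
Hunk 5: at line 10 remove [kvy,gyru,wbmqt] add [itm,jdao] -> 13 lines: ysy xmfr chl skc mhemi joudf ajocs lmyds stkjn fvu itm jdao wqo
Hunk 6: at line 3 remove [mhemi] add [oyfw] -> 13 lines: ysy xmfr chl skc oyfw joudf ajocs lmyds stkjn fvu itm jdao wqo
Final line count: 13

Answer: 13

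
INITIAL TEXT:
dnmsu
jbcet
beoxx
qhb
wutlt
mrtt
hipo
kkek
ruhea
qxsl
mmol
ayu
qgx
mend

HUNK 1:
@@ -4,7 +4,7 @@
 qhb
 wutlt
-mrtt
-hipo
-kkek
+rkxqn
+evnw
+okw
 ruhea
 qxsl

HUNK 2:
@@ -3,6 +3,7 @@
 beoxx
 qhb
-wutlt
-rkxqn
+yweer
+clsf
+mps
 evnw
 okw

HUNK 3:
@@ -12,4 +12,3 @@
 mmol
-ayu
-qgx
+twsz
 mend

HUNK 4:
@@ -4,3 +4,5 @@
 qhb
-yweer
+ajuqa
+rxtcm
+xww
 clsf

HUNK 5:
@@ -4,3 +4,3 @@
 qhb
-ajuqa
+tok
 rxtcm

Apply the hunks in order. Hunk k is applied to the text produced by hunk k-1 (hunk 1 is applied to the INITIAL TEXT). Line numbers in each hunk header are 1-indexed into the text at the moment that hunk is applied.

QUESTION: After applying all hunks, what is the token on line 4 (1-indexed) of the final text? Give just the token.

Hunk 1: at line 4 remove [mrtt,hipo,kkek] add [rkxqn,evnw,okw] -> 14 lines: dnmsu jbcet beoxx qhb wutlt rkxqn evnw okw ruhea qxsl mmol ayu qgx mend
Hunk 2: at line 3 remove [wutlt,rkxqn] add [yweer,clsf,mps] -> 15 lines: dnmsu jbcet beoxx qhb yweer clsf mps evnw okw ruhea qxsl mmol ayu qgx mend
Hunk 3: at line 12 remove [ayu,qgx] add [twsz] -> 14 lines: dnmsu jbcet beoxx qhb yweer clsf mps evnw okw ruhea qxsl mmol twsz mend
Hunk 4: at line 4 remove [yweer] add [ajuqa,rxtcm,xww] -> 16 lines: dnmsu jbcet beoxx qhb ajuqa rxtcm xww clsf mps evnw okw ruhea qxsl mmol twsz mend
Hunk 5: at line 4 remove [ajuqa] add [tok] -> 16 lines: dnmsu jbcet beoxx qhb tok rxtcm xww clsf mps evnw okw ruhea qxsl mmol twsz mend
Final line 4: qhb

Answer: qhb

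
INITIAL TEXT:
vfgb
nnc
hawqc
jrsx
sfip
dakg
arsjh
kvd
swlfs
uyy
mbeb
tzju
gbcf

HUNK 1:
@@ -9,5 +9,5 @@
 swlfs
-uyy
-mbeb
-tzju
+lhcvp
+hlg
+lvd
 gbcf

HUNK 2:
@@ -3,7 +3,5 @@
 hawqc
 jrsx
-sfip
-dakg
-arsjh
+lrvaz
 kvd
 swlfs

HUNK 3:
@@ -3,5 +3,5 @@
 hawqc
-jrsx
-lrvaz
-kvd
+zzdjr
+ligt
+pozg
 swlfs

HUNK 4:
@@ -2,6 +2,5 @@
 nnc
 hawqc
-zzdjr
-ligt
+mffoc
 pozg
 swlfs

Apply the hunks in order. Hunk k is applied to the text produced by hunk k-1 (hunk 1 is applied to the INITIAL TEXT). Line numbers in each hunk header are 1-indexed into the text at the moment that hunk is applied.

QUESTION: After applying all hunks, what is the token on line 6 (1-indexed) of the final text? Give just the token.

Hunk 1: at line 9 remove [uyy,mbeb,tzju] add [lhcvp,hlg,lvd] -> 13 lines: vfgb nnc hawqc jrsx sfip dakg arsjh kvd swlfs lhcvp hlg lvd gbcf
Hunk 2: at line 3 remove [sfip,dakg,arsjh] add [lrvaz] -> 11 lines: vfgb nnc hawqc jrsx lrvaz kvd swlfs lhcvp hlg lvd gbcf
Hunk 3: at line 3 remove [jrsx,lrvaz,kvd] add [zzdjr,ligt,pozg] -> 11 lines: vfgb nnc hawqc zzdjr ligt pozg swlfs lhcvp hlg lvd gbcf
Hunk 4: at line 2 remove [zzdjr,ligt] add [mffoc] -> 10 lines: vfgb nnc hawqc mffoc pozg swlfs lhcvp hlg lvd gbcf
Final line 6: swlfs

Answer: swlfs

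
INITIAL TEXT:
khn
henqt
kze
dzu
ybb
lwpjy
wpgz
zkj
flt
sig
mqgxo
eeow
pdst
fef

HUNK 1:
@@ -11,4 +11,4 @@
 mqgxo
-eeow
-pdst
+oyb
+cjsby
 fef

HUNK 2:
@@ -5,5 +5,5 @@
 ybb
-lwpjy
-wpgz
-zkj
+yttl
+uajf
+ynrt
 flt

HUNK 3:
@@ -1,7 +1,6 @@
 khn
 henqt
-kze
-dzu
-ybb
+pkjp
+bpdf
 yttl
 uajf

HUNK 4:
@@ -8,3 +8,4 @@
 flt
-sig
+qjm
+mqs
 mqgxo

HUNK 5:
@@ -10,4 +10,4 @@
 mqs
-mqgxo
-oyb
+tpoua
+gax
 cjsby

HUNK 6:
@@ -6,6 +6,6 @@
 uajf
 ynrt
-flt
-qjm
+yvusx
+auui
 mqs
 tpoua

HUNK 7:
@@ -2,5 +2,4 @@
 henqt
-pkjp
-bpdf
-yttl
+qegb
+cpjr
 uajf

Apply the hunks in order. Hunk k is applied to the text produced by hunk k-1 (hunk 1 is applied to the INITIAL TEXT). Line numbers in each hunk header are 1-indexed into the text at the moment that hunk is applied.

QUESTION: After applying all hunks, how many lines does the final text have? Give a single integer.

Hunk 1: at line 11 remove [eeow,pdst] add [oyb,cjsby] -> 14 lines: khn henqt kze dzu ybb lwpjy wpgz zkj flt sig mqgxo oyb cjsby fef
Hunk 2: at line 5 remove [lwpjy,wpgz,zkj] add [yttl,uajf,ynrt] -> 14 lines: khn henqt kze dzu ybb yttl uajf ynrt flt sig mqgxo oyb cjsby fef
Hunk 3: at line 1 remove [kze,dzu,ybb] add [pkjp,bpdf] -> 13 lines: khn henqt pkjp bpdf yttl uajf ynrt flt sig mqgxo oyb cjsby fef
Hunk 4: at line 8 remove [sig] add [qjm,mqs] -> 14 lines: khn henqt pkjp bpdf yttl uajf ynrt flt qjm mqs mqgxo oyb cjsby fef
Hunk 5: at line 10 remove [mqgxo,oyb] add [tpoua,gax] -> 14 lines: khn henqt pkjp bpdf yttl uajf ynrt flt qjm mqs tpoua gax cjsby fef
Hunk 6: at line 6 remove [flt,qjm] add [yvusx,auui] -> 14 lines: khn henqt pkjp bpdf yttl uajf ynrt yvusx auui mqs tpoua gax cjsby fef
Hunk 7: at line 2 remove [pkjp,bpdf,yttl] add [qegb,cpjr] -> 13 lines: khn henqt qegb cpjr uajf ynrt yvusx auui mqs tpoua gax cjsby fef
Final line count: 13

Answer: 13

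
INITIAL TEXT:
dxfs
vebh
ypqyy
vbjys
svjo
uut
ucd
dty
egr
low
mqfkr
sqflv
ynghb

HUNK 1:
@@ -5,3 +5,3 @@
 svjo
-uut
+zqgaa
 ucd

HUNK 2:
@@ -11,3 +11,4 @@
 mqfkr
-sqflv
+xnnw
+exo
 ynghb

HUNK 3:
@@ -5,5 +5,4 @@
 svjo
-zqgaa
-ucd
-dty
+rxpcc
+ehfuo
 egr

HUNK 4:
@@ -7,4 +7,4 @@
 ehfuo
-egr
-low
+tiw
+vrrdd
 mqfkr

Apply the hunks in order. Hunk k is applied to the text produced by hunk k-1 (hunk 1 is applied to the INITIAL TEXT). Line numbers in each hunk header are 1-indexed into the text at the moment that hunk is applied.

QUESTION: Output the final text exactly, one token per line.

Hunk 1: at line 5 remove [uut] add [zqgaa] -> 13 lines: dxfs vebh ypqyy vbjys svjo zqgaa ucd dty egr low mqfkr sqflv ynghb
Hunk 2: at line 11 remove [sqflv] add [xnnw,exo] -> 14 lines: dxfs vebh ypqyy vbjys svjo zqgaa ucd dty egr low mqfkr xnnw exo ynghb
Hunk 3: at line 5 remove [zqgaa,ucd,dty] add [rxpcc,ehfuo] -> 13 lines: dxfs vebh ypqyy vbjys svjo rxpcc ehfuo egr low mqfkr xnnw exo ynghb
Hunk 4: at line 7 remove [egr,low] add [tiw,vrrdd] -> 13 lines: dxfs vebh ypqyy vbjys svjo rxpcc ehfuo tiw vrrdd mqfkr xnnw exo ynghb

Answer: dxfs
vebh
ypqyy
vbjys
svjo
rxpcc
ehfuo
tiw
vrrdd
mqfkr
xnnw
exo
ynghb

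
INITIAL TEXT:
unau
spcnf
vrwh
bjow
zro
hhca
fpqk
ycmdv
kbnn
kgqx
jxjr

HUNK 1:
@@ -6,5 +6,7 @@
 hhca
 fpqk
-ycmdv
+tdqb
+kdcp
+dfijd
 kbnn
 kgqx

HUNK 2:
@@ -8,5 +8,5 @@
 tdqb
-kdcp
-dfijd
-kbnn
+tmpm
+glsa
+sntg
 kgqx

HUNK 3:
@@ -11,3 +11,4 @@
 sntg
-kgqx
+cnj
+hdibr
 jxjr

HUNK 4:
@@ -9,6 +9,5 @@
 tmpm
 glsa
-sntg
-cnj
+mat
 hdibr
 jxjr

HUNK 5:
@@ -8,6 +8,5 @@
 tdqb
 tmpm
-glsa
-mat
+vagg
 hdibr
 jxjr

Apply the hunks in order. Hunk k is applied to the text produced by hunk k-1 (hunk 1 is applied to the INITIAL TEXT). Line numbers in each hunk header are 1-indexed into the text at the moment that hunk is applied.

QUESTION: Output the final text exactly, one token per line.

Hunk 1: at line 6 remove [ycmdv] add [tdqb,kdcp,dfijd] -> 13 lines: unau spcnf vrwh bjow zro hhca fpqk tdqb kdcp dfijd kbnn kgqx jxjr
Hunk 2: at line 8 remove [kdcp,dfijd,kbnn] add [tmpm,glsa,sntg] -> 13 lines: unau spcnf vrwh bjow zro hhca fpqk tdqb tmpm glsa sntg kgqx jxjr
Hunk 3: at line 11 remove [kgqx] add [cnj,hdibr] -> 14 lines: unau spcnf vrwh bjow zro hhca fpqk tdqb tmpm glsa sntg cnj hdibr jxjr
Hunk 4: at line 9 remove [sntg,cnj] add [mat] -> 13 lines: unau spcnf vrwh bjow zro hhca fpqk tdqb tmpm glsa mat hdibr jxjr
Hunk 5: at line 8 remove [glsa,mat] add [vagg] -> 12 lines: unau spcnf vrwh bjow zro hhca fpqk tdqb tmpm vagg hdibr jxjr

Answer: unau
spcnf
vrwh
bjow
zro
hhca
fpqk
tdqb
tmpm
vagg
hdibr
jxjr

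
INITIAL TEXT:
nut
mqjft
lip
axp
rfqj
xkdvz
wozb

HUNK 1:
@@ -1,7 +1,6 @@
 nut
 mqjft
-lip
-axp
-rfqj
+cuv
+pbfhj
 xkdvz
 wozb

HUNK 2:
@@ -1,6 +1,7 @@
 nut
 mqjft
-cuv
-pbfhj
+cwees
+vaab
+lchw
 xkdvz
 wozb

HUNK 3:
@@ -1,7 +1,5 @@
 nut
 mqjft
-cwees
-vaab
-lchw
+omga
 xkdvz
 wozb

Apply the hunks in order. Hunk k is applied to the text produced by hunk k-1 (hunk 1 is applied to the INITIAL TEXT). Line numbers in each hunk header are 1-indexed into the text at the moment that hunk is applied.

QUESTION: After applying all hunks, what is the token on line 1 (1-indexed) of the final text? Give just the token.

Hunk 1: at line 1 remove [lip,axp,rfqj] add [cuv,pbfhj] -> 6 lines: nut mqjft cuv pbfhj xkdvz wozb
Hunk 2: at line 1 remove [cuv,pbfhj] add [cwees,vaab,lchw] -> 7 lines: nut mqjft cwees vaab lchw xkdvz wozb
Hunk 3: at line 1 remove [cwees,vaab,lchw] add [omga] -> 5 lines: nut mqjft omga xkdvz wozb
Final line 1: nut

Answer: nut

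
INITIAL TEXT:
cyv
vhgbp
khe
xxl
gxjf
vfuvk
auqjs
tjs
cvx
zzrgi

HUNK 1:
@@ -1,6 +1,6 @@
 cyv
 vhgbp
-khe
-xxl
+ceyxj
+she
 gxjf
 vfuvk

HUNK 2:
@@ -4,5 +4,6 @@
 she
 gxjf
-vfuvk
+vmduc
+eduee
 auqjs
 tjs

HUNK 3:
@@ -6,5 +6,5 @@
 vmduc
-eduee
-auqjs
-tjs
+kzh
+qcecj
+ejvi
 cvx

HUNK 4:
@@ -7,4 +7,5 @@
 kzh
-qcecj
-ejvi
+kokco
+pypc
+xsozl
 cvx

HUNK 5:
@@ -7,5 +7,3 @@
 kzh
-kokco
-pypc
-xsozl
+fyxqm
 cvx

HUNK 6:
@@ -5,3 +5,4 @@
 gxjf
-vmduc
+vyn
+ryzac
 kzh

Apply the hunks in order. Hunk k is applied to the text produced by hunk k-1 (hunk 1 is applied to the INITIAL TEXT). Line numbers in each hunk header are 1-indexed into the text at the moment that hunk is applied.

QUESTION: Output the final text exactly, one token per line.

Answer: cyv
vhgbp
ceyxj
she
gxjf
vyn
ryzac
kzh
fyxqm
cvx
zzrgi

Derivation:
Hunk 1: at line 1 remove [khe,xxl] add [ceyxj,she] -> 10 lines: cyv vhgbp ceyxj she gxjf vfuvk auqjs tjs cvx zzrgi
Hunk 2: at line 4 remove [vfuvk] add [vmduc,eduee] -> 11 lines: cyv vhgbp ceyxj she gxjf vmduc eduee auqjs tjs cvx zzrgi
Hunk 3: at line 6 remove [eduee,auqjs,tjs] add [kzh,qcecj,ejvi] -> 11 lines: cyv vhgbp ceyxj she gxjf vmduc kzh qcecj ejvi cvx zzrgi
Hunk 4: at line 7 remove [qcecj,ejvi] add [kokco,pypc,xsozl] -> 12 lines: cyv vhgbp ceyxj she gxjf vmduc kzh kokco pypc xsozl cvx zzrgi
Hunk 5: at line 7 remove [kokco,pypc,xsozl] add [fyxqm] -> 10 lines: cyv vhgbp ceyxj she gxjf vmduc kzh fyxqm cvx zzrgi
Hunk 6: at line 5 remove [vmduc] add [vyn,ryzac] -> 11 lines: cyv vhgbp ceyxj she gxjf vyn ryzac kzh fyxqm cvx zzrgi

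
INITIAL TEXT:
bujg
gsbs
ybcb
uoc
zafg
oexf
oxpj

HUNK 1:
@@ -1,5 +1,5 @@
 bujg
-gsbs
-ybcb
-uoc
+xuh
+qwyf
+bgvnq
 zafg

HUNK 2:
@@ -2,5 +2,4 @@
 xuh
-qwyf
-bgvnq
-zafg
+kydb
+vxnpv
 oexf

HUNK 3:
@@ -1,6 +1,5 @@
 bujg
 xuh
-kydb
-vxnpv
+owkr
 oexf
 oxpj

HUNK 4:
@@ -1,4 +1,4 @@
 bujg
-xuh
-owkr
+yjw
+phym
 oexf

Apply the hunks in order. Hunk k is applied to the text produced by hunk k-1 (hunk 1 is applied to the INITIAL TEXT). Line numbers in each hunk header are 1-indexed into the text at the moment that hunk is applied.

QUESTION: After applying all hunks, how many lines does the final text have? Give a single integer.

Hunk 1: at line 1 remove [gsbs,ybcb,uoc] add [xuh,qwyf,bgvnq] -> 7 lines: bujg xuh qwyf bgvnq zafg oexf oxpj
Hunk 2: at line 2 remove [qwyf,bgvnq,zafg] add [kydb,vxnpv] -> 6 lines: bujg xuh kydb vxnpv oexf oxpj
Hunk 3: at line 1 remove [kydb,vxnpv] add [owkr] -> 5 lines: bujg xuh owkr oexf oxpj
Hunk 4: at line 1 remove [xuh,owkr] add [yjw,phym] -> 5 lines: bujg yjw phym oexf oxpj
Final line count: 5

Answer: 5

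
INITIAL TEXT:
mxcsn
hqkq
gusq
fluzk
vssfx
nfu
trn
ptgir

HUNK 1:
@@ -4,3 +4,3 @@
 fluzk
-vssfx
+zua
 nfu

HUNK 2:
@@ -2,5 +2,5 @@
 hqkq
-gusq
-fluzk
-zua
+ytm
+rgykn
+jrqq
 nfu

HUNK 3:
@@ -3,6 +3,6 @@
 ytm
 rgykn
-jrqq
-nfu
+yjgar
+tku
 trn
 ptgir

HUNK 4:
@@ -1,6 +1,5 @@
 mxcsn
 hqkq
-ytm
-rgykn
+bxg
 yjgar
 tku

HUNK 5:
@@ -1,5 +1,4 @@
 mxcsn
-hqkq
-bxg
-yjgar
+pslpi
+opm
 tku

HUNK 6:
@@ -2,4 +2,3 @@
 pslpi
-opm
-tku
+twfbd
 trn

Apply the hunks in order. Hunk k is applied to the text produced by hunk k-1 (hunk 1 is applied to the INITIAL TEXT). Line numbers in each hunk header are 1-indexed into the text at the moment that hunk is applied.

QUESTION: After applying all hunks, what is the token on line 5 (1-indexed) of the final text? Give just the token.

Answer: ptgir

Derivation:
Hunk 1: at line 4 remove [vssfx] add [zua] -> 8 lines: mxcsn hqkq gusq fluzk zua nfu trn ptgir
Hunk 2: at line 2 remove [gusq,fluzk,zua] add [ytm,rgykn,jrqq] -> 8 lines: mxcsn hqkq ytm rgykn jrqq nfu trn ptgir
Hunk 3: at line 3 remove [jrqq,nfu] add [yjgar,tku] -> 8 lines: mxcsn hqkq ytm rgykn yjgar tku trn ptgir
Hunk 4: at line 1 remove [ytm,rgykn] add [bxg] -> 7 lines: mxcsn hqkq bxg yjgar tku trn ptgir
Hunk 5: at line 1 remove [hqkq,bxg,yjgar] add [pslpi,opm] -> 6 lines: mxcsn pslpi opm tku trn ptgir
Hunk 6: at line 2 remove [opm,tku] add [twfbd] -> 5 lines: mxcsn pslpi twfbd trn ptgir
Final line 5: ptgir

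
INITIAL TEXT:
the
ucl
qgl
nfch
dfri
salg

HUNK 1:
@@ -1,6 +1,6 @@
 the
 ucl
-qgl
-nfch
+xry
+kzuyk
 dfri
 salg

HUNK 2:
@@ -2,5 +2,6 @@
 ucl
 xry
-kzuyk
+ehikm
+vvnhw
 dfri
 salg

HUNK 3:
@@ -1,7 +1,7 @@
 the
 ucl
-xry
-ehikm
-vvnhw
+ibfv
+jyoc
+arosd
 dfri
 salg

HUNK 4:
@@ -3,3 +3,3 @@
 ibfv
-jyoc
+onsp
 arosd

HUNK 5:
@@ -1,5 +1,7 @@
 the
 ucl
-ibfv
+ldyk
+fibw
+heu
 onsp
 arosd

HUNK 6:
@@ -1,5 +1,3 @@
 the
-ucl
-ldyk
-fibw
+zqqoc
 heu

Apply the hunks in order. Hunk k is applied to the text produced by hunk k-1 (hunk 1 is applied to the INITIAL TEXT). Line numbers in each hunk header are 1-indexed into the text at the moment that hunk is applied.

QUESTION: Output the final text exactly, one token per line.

Answer: the
zqqoc
heu
onsp
arosd
dfri
salg

Derivation:
Hunk 1: at line 1 remove [qgl,nfch] add [xry,kzuyk] -> 6 lines: the ucl xry kzuyk dfri salg
Hunk 2: at line 2 remove [kzuyk] add [ehikm,vvnhw] -> 7 lines: the ucl xry ehikm vvnhw dfri salg
Hunk 3: at line 1 remove [xry,ehikm,vvnhw] add [ibfv,jyoc,arosd] -> 7 lines: the ucl ibfv jyoc arosd dfri salg
Hunk 4: at line 3 remove [jyoc] add [onsp] -> 7 lines: the ucl ibfv onsp arosd dfri salg
Hunk 5: at line 1 remove [ibfv] add [ldyk,fibw,heu] -> 9 lines: the ucl ldyk fibw heu onsp arosd dfri salg
Hunk 6: at line 1 remove [ucl,ldyk,fibw] add [zqqoc] -> 7 lines: the zqqoc heu onsp arosd dfri salg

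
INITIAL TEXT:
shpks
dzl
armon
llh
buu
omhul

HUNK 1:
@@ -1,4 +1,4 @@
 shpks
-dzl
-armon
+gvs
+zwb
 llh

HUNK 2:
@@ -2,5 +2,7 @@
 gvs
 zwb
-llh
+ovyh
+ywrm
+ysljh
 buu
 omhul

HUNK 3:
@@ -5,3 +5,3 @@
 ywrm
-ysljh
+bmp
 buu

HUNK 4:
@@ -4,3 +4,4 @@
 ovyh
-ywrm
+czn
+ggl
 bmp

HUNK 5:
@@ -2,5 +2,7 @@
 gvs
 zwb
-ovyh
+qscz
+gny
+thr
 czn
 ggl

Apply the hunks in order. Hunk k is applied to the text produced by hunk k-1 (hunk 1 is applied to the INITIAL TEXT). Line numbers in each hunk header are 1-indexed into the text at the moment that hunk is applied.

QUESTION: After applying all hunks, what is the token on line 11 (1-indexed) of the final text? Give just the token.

Answer: omhul

Derivation:
Hunk 1: at line 1 remove [dzl,armon] add [gvs,zwb] -> 6 lines: shpks gvs zwb llh buu omhul
Hunk 2: at line 2 remove [llh] add [ovyh,ywrm,ysljh] -> 8 lines: shpks gvs zwb ovyh ywrm ysljh buu omhul
Hunk 3: at line 5 remove [ysljh] add [bmp] -> 8 lines: shpks gvs zwb ovyh ywrm bmp buu omhul
Hunk 4: at line 4 remove [ywrm] add [czn,ggl] -> 9 lines: shpks gvs zwb ovyh czn ggl bmp buu omhul
Hunk 5: at line 2 remove [ovyh] add [qscz,gny,thr] -> 11 lines: shpks gvs zwb qscz gny thr czn ggl bmp buu omhul
Final line 11: omhul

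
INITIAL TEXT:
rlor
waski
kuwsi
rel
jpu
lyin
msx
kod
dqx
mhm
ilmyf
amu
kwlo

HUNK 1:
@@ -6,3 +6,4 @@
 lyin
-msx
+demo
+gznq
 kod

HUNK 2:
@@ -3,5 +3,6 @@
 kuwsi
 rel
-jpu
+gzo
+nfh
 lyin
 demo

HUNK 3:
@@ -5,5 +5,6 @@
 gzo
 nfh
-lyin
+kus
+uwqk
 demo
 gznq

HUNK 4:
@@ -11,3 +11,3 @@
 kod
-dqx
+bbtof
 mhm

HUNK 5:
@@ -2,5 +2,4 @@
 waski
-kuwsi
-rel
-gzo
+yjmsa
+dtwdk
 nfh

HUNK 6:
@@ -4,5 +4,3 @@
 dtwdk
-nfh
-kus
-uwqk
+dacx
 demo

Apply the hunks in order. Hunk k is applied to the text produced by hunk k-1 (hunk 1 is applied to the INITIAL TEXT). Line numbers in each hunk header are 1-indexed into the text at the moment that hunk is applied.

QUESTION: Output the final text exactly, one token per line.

Answer: rlor
waski
yjmsa
dtwdk
dacx
demo
gznq
kod
bbtof
mhm
ilmyf
amu
kwlo

Derivation:
Hunk 1: at line 6 remove [msx] add [demo,gznq] -> 14 lines: rlor waski kuwsi rel jpu lyin demo gznq kod dqx mhm ilmyf amu kwlo
Hunk 2: at line 3 remove [jpu] add [gzo,nfh] -> 15 lines: rlor waski kuwsi rel gzo nfh lyin demo gznq kod dqx mhm ilmyf amu kwlo
Hunk 3: at line 5 remove [lyin] add [kus,uwqk] -> 16 lines: rlor waski kuwsi rel gzo nfh kus uwqk demo gznq kod dqx mhm ilmyf amu kwlo
Hunk 4: at line 11 remove [dqx] add [bbtof] -> 16 lines: rlor waski kuwsi rel gzo nfh kus uwqk demo gznq kod bbtof mhm ilmyf amu kwlo
Hunk 5: at line 2 remove [kuwsi,rel,gzo] add [yjmsa,dtwdk] -> 15 lines: rlor waski yjmsa dtwdk nfh kus uwqk demo gznq kod bbtof mhm ilmyf amu kwlo
Hunk 6: at line 4 remove [nfh,kus,uwqk] add [dacx] -> 13 lines: rlor waski yjmsa dtwdk dacx demo gznq kod bbtof mhm ilmyf amu kwlo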